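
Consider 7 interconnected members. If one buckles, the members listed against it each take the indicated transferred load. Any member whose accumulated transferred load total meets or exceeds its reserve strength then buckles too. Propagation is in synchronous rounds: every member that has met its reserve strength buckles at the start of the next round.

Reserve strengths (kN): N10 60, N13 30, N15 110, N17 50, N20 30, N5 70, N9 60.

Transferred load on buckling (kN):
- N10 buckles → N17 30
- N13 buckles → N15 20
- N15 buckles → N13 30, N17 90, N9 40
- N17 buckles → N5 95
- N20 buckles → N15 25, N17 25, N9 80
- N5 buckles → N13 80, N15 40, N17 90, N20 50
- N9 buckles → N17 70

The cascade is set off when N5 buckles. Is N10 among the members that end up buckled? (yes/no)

no

Round 1 — N5 buckles (initial).
  N13: +80 → 80 ≥ 30
  N15: +40 → 40 < 110
  N17: +90 → 90 ≥ 50
  N20: +50 → 50 ≥ 30
Round 2 — N13, N17, N20 buckle.
  N15: +20+25 → 85 < 110
  N9: +80 → 80 ≥ 60
Round 3 — N9 buckles.
No further bucklings.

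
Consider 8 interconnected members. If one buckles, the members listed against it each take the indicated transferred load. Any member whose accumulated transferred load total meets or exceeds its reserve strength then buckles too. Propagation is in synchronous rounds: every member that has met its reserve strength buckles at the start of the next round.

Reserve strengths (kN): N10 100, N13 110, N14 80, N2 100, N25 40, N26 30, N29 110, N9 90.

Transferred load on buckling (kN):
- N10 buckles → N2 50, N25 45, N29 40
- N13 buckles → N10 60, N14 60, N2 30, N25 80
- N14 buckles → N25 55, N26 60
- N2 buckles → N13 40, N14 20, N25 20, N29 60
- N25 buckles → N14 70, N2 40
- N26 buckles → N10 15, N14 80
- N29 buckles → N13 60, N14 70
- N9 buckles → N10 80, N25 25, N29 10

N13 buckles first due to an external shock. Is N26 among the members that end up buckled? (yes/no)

Round 1 — N13 buckles (initial).
  N10: +60 → 60 < 100
  N14: +60 → 60 < 80
  N2: +30 → 30 < 100
  N25: +80 → 80 ≥ 40
Round 2 — N25 buckles.
  N14: +70 → 130 ≥ 80
  N2: +40 → 70 < 100
Round 3 — N14 buckles.
  N26: +60 → 60 ≥ 30
Round 4 — N26 buckles.
  N10: +15 → 75 < 100
No further bucklings.

yes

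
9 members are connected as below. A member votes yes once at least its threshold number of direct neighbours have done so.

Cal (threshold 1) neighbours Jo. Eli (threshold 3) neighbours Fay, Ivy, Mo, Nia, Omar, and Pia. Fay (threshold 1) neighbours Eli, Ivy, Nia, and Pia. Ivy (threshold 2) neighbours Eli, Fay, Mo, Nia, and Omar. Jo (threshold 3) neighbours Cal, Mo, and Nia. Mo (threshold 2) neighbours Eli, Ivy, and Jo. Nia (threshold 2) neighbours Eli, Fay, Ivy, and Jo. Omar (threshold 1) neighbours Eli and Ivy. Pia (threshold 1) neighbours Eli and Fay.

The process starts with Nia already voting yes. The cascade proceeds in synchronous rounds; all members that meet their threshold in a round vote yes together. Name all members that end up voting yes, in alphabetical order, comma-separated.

Round 1 — Nia votes yes (initial).
Round 2 — checking thresholds:
  Eli: 1 of 6 neighbours < 3, below threshold.
  Fay: 1 of 4 neighbours ≥ 1, votes yes.
  Ivy: 1 of 5 neighbours < 2, below threshold.
  Jo: 1 of 3 neighbours < 3, below threshold.
Round 3 — checking thresholds:
  Eli: 2 of 6 neighbours < 3, below threshold.
  Ivy: 2 of 5 neighbours ≥ 2, votes yes.
  Jo: 1 of 3 neighbours < 3, below threshold.
  Pia: 1 of 2 neighbours ≥ 1, votes yes.
Round 4 — checking thresholds:
  Eli: 4 of 6 neighbours ≥ 3, votes yes.
  Jo: 1 of 3 neighbours < 3, below threshold.
  Mo: 1 of 3 neighbours < 2, below threshold.
  Omar: 1 of 2 neighbours ≥ 1, votes yes.
Round 5 — checking thresholds:
  Jo: 1 of 3 neighbours < 3, below threshold.
  Mo: 2 of 3 neighbours ≥ 2, votes yes.
Round 6 — no new yes votes; cascade stops.

Eli, Fay, Ivy, Mo, Nia, Omar, Pia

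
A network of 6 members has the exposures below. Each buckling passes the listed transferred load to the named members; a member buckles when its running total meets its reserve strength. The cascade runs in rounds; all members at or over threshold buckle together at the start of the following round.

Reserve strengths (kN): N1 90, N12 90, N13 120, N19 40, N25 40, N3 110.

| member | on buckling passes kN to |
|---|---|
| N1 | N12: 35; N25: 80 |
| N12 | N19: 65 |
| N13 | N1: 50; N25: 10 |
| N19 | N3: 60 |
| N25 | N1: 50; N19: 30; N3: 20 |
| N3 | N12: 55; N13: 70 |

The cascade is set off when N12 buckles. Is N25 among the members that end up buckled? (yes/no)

no

Round 1 — N12 buckles (initial).
  N19: +65 → 65 ≥ 40
Round 2 — N19 buckles.
  N3: +60 → 60 < 110
No further bucklings.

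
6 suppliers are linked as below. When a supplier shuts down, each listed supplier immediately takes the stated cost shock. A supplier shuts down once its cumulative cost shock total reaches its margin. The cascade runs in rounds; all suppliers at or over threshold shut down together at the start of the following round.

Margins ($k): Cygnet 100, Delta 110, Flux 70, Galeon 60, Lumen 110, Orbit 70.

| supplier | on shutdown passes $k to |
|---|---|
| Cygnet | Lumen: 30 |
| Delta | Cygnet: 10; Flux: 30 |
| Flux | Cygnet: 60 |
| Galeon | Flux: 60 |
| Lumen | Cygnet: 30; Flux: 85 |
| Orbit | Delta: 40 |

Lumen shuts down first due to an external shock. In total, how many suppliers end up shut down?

Round 1 — Lumen shuts down (initial).
  Cygnet: +30 → 30 < 100
  Flux: +85 → 85 ≥ 70
Round 2 — Flux shuts down.
  Cygnet: +60 → 90 < 100
No further shutdowns.

2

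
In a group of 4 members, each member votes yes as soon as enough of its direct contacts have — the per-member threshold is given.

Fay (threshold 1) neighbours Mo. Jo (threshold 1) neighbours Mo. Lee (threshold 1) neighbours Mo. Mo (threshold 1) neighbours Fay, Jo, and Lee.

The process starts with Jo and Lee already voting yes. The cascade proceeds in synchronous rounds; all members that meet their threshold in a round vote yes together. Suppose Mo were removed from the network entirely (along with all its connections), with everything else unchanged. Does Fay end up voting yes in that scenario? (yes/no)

With Mo removed:
Round 1 — Jo, Lee vote yes (initial).
Round 2 — no new yes votes; cascade stops.

no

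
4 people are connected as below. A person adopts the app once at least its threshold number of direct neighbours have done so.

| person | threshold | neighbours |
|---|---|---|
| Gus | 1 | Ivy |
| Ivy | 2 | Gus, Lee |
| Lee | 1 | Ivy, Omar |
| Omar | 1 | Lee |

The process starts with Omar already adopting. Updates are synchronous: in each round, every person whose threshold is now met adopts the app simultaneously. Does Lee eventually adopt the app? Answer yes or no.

yes

Round 1 — Omar adopts the app (initial).
Round 2 — checking thresholds:
  Lee: 1 of 2 neighbours ≥ 1, adopts the app.
Round 3 — no new adoptions; cascade stops.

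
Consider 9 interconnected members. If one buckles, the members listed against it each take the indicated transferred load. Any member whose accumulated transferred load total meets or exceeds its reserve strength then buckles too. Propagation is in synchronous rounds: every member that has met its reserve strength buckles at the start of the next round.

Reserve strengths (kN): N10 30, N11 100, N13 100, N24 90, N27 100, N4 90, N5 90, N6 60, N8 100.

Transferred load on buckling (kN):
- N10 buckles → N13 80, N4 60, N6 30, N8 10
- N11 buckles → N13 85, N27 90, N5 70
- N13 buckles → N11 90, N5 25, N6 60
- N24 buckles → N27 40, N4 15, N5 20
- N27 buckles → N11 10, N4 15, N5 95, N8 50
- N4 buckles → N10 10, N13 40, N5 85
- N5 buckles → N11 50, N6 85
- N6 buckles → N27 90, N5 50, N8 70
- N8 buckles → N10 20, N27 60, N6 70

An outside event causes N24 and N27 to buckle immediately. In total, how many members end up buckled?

Round 1 — N24, N27 buckle (initial).
  N11: +10 → 10 < 100
  N4: +15+15 → 30 < 90
  N5: +20+95 → 115 ≥ 90
  N8: +50 → 50 < 100
Round 2 — N5 buckles.
  N11: +50 → 60 < 100
  N6: +85 → 85 ≥ 60
Round 3 — N6 buckles.
  N8: +70 → 120 ≥ 100
Round 4 — N8 buckles.
  N10: +20 → 20 < 30
No further bucklings.

5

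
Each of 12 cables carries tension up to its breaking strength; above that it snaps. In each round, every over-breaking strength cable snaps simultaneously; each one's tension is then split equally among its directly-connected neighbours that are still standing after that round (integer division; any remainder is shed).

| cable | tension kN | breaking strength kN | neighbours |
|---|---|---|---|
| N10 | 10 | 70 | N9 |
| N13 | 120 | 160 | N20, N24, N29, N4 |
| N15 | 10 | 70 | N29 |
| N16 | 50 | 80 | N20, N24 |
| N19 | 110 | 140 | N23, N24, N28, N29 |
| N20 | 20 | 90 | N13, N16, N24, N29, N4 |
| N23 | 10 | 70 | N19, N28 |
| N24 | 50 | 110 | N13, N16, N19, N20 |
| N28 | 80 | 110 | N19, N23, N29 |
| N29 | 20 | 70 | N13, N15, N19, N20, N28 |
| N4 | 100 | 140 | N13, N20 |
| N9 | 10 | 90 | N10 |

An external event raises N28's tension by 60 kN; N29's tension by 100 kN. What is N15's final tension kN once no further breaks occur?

Round 1 — N28 at 140 > 110; N29 at 120 > 70. N28, N29 snap.
  N28 sheds 140 kN to N19, N23: 70 each.
    N19: 110+70 = 180 > 140
    N23: 10+70 = 80 > 70
  N29 sheds 120 kN to N13, N15, N19, N20: 30 each.
    N13: 120+30 = 150 ≤ 160
    N15: 10+30 = 40 ≤ 70
    N19: 180+30 = 210 > 140
    N20: 20+30 = 50 ≤ 90
Round 2 — N19, N23 snap.
  N19 sheds 210 kN to N24: 210 each.
    N24: 50+210 = 260 > 110
  N23 sheds 80 kN: no online neighbours, lost.
Round 3 — N24 snaps.
  N24 sheds 260 kN to N13, N16, N20: 86 each (2 lost).
    N13: 150+86 = 236 > 160
    N16: 50+86 = 136 > 80
    N20: 50+86 = 136 > 90
Round 4 — N13, N16, N20 snap.
  N13 sheds 236 kN to N4: 236 each.
    N4: 100+236 = 336 > 140
  N16 sheds 136 kN: no online neighbours, lost.
  N20 sheds 136 kN to N4: 136 each.
    N4: 336+136 = 472 > 140
Round 5 — N4 snaps.
  N4 sheds 472 kN: no online neighbours, lost.
No further breaks.

40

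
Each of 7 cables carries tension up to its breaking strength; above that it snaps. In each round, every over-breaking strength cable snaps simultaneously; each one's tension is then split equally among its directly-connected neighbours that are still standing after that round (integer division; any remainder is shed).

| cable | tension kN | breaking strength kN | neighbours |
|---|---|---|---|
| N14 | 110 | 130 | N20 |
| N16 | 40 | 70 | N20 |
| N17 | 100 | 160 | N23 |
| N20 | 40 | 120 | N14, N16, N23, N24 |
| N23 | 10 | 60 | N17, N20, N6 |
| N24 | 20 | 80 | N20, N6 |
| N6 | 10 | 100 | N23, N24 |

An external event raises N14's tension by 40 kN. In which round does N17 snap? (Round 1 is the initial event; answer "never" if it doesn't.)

Round 1 — N14 at 150 > 130. N14 snaps.
  N14 sheds 150 kN to N20: 150 each.
    N20: 40+150 = 190 > 120
Round 2 — N20 snaps.
  N20 sheds 190 kN to N16, N23, N24: 63 each (1 lost).
    N16: 40+63 = 103 > 70
    N23: 10+63 = 73 > 60
    N24: 20+63 = 83 > 80
Round 3 — N16, N23, N24 snap.
  N16 sheds 103 kN: no online neighbours, lost.
  N23 sheds 73 kN to N17, N6: 36 each (1 lost).
    N17: 100+36 = 136 ≤ 160
    N6: 10+36 = 46 ≤ 100
  N24 sheds 83 kN to N6: 83 each.
    N6: 46+83 = 129 > 100
Round 4 — N6 snaps.
  N6 sheds 129 kN: no online neighbours, lost.
No further breaks.

never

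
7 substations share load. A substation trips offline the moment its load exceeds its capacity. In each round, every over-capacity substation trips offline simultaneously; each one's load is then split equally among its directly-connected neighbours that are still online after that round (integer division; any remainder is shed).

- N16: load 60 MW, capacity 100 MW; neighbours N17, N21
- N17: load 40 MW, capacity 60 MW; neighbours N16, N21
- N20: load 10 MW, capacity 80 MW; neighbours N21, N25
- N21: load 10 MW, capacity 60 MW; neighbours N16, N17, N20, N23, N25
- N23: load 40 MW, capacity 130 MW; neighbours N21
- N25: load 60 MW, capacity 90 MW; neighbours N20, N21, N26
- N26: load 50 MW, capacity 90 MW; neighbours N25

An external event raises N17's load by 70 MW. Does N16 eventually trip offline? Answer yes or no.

yes

Round 1 — N17 at 110 > 60. N17 trips offline.
  N17 sheds 110 MW to N16, N21: 55 each.
    N16: 60+55 = 115 > 100
    N21: 10+55 = 65 > 60
Round 2 — N16, N21 trip offline.
  N16 sheds 115 MW: no online neighbours, lost.
  N21 sheds 65 MW to N20, N23, N25: 21 each (2 lost).
    N20: 10+21 = 31 ≤ 80
    N23: 40+21 = 61 ≤ 130
    N25: 60+21 = 81 ≤ 90
No further trips.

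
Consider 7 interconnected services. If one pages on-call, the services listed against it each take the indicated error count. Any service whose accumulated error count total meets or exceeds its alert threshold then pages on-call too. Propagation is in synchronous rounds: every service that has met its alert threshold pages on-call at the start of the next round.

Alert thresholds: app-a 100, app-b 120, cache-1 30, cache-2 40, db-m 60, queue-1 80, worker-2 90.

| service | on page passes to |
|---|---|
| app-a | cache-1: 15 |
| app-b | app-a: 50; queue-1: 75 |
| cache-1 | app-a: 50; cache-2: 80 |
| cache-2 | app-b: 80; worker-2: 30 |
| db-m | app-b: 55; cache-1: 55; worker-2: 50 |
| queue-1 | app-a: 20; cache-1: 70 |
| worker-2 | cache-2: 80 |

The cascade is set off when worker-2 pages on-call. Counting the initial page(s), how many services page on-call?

2

Round 1 — worker-2 pages on-call (initial).
  cache-2: +80 → 80 ≥ 40
Round 2 — cache-2 pages on-call.
  app-b: +80 → 80 < 120
No further pages.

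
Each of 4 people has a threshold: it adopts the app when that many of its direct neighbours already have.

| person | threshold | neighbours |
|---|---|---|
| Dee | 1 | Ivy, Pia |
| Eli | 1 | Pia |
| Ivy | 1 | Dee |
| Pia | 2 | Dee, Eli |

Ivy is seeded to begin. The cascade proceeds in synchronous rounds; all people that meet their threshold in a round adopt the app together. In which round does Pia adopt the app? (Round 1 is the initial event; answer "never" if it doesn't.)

Round 1 — Ivy adopts the app (initial).
Round 2 — checking thresholds:
  Dee: 1 of 2 neighbours ≥ 1, adopts the app.
Round 3 — no new adoptions; cascade stops.

never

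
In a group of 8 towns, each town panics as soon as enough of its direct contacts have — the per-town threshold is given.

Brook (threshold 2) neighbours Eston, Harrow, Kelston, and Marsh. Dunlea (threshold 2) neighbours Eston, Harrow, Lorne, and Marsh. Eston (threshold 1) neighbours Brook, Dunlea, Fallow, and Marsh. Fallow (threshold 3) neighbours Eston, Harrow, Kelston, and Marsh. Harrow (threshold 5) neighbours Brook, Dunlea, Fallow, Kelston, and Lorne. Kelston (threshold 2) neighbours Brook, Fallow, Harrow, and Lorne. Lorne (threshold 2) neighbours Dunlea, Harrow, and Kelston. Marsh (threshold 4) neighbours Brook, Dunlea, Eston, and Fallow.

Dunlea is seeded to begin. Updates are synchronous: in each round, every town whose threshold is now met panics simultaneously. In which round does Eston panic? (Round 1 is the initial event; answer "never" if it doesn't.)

2

Round 1 — Dunlea panics (initial).
Round 2 — checking thresholds:
  Eston: 1 of 4 neighbours ≥ 1, panics.
  Harrow: 1 of 5 neighbours < 5, below threshold.
  Lorne: 1 of 3 neighbours < 2, below threshold.
  Marsh: 1 of 4 neighbours < 4, below threshold.
Round 3 — no new panics; cascade stops.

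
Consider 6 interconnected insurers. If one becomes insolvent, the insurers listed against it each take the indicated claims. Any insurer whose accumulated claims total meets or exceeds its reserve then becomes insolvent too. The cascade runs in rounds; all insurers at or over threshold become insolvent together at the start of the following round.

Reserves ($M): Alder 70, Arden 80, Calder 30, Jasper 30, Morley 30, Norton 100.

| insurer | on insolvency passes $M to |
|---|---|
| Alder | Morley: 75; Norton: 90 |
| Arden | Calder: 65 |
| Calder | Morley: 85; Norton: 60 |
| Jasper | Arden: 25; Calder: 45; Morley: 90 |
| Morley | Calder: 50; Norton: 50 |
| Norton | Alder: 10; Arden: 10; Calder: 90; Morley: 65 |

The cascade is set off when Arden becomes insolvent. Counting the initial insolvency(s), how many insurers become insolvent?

Round 1 — Arden becomes insolvent (initial).
  Calder: +65 → 65 ≥ 30
Round 2 — Calder becomes insolvent.
  Morley: +85 → 85 ≥ 30
  Norton: +60 → 60 < 100
Round 3 — Morley becomes insolvent.
  Norton: +50 → 110 ≥ 100
Round 4 — Norton becomes insolvent.
  Alder: +10 → 10 < 70
No further insolvencies.

4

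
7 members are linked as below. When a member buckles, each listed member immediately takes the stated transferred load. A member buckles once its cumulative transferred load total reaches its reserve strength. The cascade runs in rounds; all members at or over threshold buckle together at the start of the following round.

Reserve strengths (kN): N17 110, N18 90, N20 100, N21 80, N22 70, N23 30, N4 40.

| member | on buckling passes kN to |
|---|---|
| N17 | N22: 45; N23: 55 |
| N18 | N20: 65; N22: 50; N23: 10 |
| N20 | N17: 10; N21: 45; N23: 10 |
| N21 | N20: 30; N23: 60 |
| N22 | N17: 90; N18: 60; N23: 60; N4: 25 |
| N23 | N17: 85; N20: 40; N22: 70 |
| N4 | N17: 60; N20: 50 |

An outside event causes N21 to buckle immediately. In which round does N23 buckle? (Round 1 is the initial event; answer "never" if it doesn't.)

Round 1 — N21 buckles (initial).
  N20: +30 → 30 < 100
  N23: +60 → 60 ≥ 30
Round 2 — N23 buckles.
  N17: +85 → 85 < 110
  N20: +40 → 70 < 100
  N22: +70 → 70 ≥ 70
Round 3 — N22 buckles.
  N17: +90 → 175 ≥ 110
  N18: +60 → 60 < 90
  N4: +25 → 25 < 40
Round 4 — N17 buckles.
No further bucklings.

2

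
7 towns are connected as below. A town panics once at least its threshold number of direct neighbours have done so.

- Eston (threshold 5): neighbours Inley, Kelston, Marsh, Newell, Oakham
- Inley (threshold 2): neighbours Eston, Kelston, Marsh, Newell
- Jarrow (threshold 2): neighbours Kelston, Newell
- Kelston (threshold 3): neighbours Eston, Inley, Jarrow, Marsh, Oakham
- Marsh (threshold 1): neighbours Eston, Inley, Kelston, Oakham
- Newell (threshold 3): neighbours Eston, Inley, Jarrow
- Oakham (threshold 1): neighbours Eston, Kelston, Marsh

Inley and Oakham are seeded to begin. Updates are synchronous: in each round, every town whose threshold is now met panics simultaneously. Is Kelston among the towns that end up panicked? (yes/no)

Round 1 — Inley, Oakham panic (initial).
Round 2 — checking thresholds:
  Eston: 2 of 5 neighbours < 5, holds.
  Kelston: 2 of 5 neighbours < 3, holds.
  Marsh: 2 of 4 neighbours ≥ 1, panics.
  Newell: 1 of 3 neighbours < 3, holds.
Round 3 — checking thresholds:
  Eston: 3 of 5 neighbours < 5, holds.
  Kelston: 3 of 5 neighbours ≥ 3, panics.
  Newell: 1 of 3 neighbours < 3, holds.
Round 4 — no new panics; cascade stops.

yes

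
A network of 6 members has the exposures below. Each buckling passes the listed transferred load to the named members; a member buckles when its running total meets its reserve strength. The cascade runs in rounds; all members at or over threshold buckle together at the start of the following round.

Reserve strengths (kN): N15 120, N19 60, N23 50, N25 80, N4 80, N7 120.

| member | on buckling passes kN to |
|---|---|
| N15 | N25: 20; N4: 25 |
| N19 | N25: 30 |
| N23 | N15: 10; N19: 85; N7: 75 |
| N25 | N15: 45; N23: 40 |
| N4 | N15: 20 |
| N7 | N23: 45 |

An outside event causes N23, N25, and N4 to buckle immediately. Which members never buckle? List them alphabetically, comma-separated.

Round 1 — N23, N25, N4 buckle (initial).
  N15: +10+45+20 → 75 < 120
  N19: +85 → 85 ≥ 60
  N7: +75 → 75 < 120
Round 2 — N19 buckles.
No further bucklings.

N15, N7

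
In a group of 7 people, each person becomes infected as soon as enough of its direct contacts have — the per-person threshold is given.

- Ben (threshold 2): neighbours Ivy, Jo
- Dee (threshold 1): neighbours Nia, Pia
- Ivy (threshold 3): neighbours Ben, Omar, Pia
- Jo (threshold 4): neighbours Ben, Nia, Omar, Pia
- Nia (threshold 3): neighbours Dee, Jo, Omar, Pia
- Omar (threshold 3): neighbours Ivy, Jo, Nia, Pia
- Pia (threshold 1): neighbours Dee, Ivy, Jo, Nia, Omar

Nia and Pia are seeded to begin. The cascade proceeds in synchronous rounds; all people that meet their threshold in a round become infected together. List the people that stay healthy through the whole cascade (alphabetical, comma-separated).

Ben, Ivy, Jo, Omar

Round 1 — Nia, Pia become infected (initial).
Round 2 — checking thresholds:
  Dee: 2 of 2 neighbours ≥ 1, becomes infected.
  Ivy: 1 of 3 neighbours < 3, not yet.
  Jo: 2 of 4 neighbours < 4, not yet.
  Omar: 2 of 4 neighbours < 3, not yet.
Round 3 — no new infections; cascade stops.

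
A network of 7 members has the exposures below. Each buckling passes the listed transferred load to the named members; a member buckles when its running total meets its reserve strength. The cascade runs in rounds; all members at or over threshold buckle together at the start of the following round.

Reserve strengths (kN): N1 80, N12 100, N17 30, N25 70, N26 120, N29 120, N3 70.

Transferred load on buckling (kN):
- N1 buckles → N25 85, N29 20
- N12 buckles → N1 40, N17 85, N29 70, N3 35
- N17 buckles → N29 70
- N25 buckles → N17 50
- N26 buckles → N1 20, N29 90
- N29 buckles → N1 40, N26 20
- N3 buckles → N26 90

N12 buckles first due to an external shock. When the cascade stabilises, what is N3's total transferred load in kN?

35

Round 1 — N12 buckles (initial).
  N1: +40 → 40 < 80
  N17: +85 → 85 ≥ 30
  N29: +70 → 70 < 120
  N3: +35 → 35 < 70
Round 2 — N17 buckles.
  N29: +70 → 140 ≥ 120
Round 3 — N29 buckles.
  N1: +40 → 80 ≥ 80
  N26: +20 → 20 < 120
Round 4 — N1 buckles.
  N25: +85 → 85 ≥ 70
Round 5 — N25 buckles.
No further bucklings.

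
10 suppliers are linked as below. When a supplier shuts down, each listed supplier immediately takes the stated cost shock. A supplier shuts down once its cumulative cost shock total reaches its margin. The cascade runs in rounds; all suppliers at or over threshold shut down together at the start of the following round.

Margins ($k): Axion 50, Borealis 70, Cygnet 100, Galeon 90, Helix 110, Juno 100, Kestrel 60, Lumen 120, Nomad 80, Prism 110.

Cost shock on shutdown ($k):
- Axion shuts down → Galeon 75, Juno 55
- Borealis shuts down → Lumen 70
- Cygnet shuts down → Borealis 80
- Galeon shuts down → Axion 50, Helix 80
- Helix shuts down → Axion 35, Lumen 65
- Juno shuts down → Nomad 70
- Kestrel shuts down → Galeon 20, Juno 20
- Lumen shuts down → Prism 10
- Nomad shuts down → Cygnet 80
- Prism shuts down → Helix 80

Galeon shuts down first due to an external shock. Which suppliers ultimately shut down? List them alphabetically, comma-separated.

Axion, Galeon

Round 1 — Galeon shuts down (initial).
  Axion: +50 → 50 ≥ 50
  Helix: +80 → 80 < 110
Round 2 — Axion shuts down.
  Juno: +55 → 55 < 100
No further shutdowns.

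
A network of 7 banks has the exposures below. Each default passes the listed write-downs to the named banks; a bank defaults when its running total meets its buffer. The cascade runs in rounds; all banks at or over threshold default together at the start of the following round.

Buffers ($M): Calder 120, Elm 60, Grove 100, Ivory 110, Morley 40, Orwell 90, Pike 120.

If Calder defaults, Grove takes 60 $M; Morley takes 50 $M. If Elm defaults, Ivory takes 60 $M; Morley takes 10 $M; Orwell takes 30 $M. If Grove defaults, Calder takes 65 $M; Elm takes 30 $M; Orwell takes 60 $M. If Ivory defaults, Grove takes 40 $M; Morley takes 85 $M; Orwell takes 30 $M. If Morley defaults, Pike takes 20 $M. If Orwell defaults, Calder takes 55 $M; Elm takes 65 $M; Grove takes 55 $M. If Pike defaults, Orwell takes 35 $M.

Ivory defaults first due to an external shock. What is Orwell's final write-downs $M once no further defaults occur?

Round 1 — Ivory defaults (initial).
  Grove: +40 → 40 < 100
  Morley: +85 → 85 ≥ 40
  Orwell: +30 → 30 < 90
Round 2 — Morley defaults.
  Pike: +20 → 20 < 120
No further defaults.

30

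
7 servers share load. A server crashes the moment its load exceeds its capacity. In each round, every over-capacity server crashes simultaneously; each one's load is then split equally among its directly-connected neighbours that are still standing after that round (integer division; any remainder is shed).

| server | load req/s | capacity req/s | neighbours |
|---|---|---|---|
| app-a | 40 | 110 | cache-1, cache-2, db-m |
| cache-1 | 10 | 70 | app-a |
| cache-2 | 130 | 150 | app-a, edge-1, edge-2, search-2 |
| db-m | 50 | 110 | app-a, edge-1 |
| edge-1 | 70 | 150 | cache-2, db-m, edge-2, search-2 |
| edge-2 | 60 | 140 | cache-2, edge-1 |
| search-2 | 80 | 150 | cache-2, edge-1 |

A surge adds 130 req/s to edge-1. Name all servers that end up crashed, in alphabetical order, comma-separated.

Round 1 — edge-1 at 200 > 150. edge-1 crashes.
  edge-1 sheds 200 req/s to cache-2, db-m, edge-2, search-2: 50 each.
    cache-2: 130+50 = 180 > 150
    db-m: 50+50 = 100 ≤ 110
    edge-2: 60+50 = 110 ≤ 140
    search-2: 80+50 = 130 ≤ 150
Round 2 — cache-2 crashes.
  cache-2 sheds 180 req/s to app-a, edge-2, search-2: 60 each.
    app-a: 40+60 = 100 ≤ 110
    edge-2: 110+60 = 170 > 140
    search-2: 130+60 = 190 > 150
Round 3 — edge-2, search-2 crash.
  edge-2 sheds 170 req/s: no online neighbours, lost.
  search-2 sheds 190 req/s: no online neighbours, lost.
No further crashes.

cache-2, edge-1, edge-2, search-2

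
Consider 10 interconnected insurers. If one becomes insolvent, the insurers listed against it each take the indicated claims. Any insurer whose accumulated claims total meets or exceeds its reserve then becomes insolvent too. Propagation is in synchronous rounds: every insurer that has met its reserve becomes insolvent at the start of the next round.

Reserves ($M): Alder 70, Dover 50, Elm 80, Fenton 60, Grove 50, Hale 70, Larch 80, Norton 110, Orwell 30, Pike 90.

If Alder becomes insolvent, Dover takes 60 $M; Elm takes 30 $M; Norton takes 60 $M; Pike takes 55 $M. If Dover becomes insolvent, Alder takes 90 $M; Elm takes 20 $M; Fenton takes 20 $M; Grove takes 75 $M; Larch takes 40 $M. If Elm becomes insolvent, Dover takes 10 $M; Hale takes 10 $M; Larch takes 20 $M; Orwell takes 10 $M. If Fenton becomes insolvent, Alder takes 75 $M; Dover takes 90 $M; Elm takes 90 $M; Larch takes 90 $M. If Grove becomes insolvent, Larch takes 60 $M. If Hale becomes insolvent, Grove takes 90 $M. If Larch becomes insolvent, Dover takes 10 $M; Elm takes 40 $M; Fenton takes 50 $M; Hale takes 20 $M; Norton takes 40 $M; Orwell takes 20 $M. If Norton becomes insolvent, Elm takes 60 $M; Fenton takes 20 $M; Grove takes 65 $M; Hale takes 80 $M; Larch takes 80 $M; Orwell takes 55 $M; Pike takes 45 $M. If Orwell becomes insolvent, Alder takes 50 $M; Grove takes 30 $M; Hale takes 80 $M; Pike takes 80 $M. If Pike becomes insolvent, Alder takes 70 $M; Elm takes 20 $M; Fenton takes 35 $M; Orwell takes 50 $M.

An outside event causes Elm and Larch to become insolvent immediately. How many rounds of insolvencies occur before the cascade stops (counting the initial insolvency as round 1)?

Round 1 — Elm, Larch become insolvent (initial).
  Dover: +10+10 → 20 < 50
  Fenton: +50 → 50 < 60
  Hale: +10+20 → 30 < 70
  Norton: +40 → 40 < 110
  Orwell: +10+20 → 30 ≥ 30
Round 2 — Orwell becomes insolvent.
  Alder: +50 → 50 < 70
  Grove: +30 → 30 < 50
  Hale: +80 → 110 ≥ 70
  Pike: +80 → 80 < 90
Round 3 — Hale becomes insolvent.
  Grove: +90 → 120 ≥ 50
Round 4 — Grove becomes insolvent.
No further insolvencies.

4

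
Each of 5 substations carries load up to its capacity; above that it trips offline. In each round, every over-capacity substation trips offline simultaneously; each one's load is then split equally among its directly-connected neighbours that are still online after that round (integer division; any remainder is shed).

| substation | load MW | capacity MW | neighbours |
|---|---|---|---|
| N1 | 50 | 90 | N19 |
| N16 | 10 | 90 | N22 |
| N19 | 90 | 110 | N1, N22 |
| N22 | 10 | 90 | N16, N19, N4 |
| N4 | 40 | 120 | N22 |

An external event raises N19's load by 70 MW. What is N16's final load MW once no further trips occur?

10

Round 1 — N19 at 160 > 110. N19 trips offline.
  N19 sheds 160 MW to N1, N22: 80 each.
    N1: 50+80 = 130 > 90
    N22: 10+80 = 90 ≤ 90
Round 2 — N1 trips offline.
  N1 sheds 130 MW: no online neighbours, lost.
No further trips.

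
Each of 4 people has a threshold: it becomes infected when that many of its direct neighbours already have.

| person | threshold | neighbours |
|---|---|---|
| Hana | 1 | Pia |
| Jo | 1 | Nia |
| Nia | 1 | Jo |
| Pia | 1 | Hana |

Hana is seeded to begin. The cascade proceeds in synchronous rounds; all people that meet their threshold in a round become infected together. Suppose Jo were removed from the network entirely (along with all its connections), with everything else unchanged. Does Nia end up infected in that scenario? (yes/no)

With Jo removed:
Round 1 — Hana becomes infected (initial).
Round 2 — checking thresholds:
  Pia: 1 of 1 neighbours ≥ 1, becomes infected.
Round 3 — no new infections; cascade stops.

no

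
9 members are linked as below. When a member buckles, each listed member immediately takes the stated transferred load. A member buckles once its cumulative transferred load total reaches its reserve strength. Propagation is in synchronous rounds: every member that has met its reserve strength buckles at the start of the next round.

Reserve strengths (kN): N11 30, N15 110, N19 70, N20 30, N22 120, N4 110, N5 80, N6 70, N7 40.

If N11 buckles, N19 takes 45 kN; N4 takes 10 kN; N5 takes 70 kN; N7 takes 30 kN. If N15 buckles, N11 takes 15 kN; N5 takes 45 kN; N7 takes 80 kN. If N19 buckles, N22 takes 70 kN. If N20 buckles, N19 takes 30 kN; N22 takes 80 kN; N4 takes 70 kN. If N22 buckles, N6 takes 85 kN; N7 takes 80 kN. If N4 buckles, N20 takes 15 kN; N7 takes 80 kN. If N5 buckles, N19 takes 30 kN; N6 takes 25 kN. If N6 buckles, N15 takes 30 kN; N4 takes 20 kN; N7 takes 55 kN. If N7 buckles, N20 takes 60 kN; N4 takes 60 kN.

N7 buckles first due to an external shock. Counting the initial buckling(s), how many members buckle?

Round 1 — N7 buckles (initial).
  N20: +60 → 60 ≥ 30
  N4: +60 → 60 < 110
Round 2 — N20 buckles.
  N19: +30 → 30 < 70
  N22: +80 → 80 < 120
  N4: +70 → 130 ≥ 110
Round 3 — N4 buckles.
No further bucklings.

3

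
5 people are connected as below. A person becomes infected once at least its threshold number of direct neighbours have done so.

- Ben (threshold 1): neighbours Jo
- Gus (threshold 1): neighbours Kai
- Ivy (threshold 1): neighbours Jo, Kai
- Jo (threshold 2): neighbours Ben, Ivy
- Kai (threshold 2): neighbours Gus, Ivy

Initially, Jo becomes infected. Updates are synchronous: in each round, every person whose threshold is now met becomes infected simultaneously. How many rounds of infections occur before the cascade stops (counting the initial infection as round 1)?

Round 1 — Jo becomes infected (initial).
Round 2 — checking thresholds:
  Ben: 1 of 1 neighbours ≥ 1, becomes infected.
  Ivy: 1 of 2 neighbours ≥ 1, becomes infected.
Round 3 — no new infections; cascade stops.

2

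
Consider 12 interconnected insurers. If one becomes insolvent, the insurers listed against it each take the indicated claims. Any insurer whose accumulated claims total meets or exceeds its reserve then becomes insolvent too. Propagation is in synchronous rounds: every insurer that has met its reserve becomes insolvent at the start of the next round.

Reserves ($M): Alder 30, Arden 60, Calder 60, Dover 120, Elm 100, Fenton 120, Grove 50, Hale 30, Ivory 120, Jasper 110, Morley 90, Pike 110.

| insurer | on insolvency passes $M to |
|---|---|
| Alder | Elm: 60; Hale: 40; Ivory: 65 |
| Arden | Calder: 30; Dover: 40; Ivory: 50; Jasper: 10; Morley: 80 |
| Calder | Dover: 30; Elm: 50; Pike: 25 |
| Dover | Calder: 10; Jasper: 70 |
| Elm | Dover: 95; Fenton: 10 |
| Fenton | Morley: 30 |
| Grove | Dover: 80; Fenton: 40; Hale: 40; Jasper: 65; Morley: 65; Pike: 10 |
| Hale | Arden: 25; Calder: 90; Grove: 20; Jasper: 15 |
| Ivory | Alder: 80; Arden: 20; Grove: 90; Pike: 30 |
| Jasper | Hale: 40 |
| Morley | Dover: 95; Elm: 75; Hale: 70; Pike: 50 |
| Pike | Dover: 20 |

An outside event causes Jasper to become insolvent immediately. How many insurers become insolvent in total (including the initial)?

3

Round 1 — Jasper becomes insolvent (initial).
  Hale: +40 → 40 ≥ 30
Round 2 — Hale becomes insolvent.
  Arden: +25 → 25 < 60
  Calder: +90 → 90 ≥ 60
  Grove: +20 → 20 < 50
Round 3 — Calder becomes insolvent.
  Dover: +30 → 30 < 120
  Elm: +50 → 50 < 100
  Pike: +25 → 25 < 110
No further insolvencies.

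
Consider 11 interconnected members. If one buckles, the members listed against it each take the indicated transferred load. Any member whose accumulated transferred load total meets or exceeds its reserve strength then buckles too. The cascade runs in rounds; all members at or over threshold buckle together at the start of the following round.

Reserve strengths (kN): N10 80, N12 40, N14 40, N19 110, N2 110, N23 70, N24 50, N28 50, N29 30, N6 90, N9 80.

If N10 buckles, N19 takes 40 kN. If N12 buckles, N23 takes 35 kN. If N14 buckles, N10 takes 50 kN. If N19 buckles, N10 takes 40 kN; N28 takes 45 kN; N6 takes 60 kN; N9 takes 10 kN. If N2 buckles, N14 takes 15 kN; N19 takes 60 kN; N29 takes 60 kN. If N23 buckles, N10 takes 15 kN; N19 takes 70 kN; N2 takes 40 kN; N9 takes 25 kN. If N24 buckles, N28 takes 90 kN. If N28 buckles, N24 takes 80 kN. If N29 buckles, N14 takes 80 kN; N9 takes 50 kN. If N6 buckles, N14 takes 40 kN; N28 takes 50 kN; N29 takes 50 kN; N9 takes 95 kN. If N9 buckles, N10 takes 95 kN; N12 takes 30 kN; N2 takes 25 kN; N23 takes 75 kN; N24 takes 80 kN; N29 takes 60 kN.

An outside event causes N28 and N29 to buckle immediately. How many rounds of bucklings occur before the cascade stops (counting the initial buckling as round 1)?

2

Round 1 — N28, N29 buckle (initial).
  N14: +80 → 80 ≥ 40
  N24: +80 → 80 ≥ 50
  N9: +50 → 50 < 80
Round 2 — N14, N24 buckle.
  N10: +50 → 50 < 80
No further bucklings.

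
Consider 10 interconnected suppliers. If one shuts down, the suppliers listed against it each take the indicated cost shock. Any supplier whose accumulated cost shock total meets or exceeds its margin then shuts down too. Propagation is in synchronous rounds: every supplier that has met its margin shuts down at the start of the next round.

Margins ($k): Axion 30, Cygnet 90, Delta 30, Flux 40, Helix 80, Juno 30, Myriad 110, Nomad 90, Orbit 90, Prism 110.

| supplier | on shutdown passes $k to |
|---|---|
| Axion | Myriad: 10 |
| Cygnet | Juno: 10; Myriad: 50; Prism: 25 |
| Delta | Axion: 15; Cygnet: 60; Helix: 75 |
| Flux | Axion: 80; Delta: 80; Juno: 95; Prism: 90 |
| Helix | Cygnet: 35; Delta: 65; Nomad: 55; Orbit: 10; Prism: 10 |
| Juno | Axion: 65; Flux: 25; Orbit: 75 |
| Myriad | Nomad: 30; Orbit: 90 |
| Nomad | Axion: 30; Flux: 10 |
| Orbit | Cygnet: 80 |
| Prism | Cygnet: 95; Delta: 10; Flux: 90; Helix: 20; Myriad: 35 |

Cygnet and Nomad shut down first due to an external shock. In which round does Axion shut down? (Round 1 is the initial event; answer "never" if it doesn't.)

2

Round 1 — Cygnet, Nomad shut down (initial).
  Axion: +30 → 30 ≥ 30
  Flux: +10 → 10 < 40
  Juno: +10 → 10 < 30
  Myriad: +50 → 50 < 110
  Prism: +25 → 25 < 110
Round 2 — Axion shuts down.
  Myriad: +10 → 60 < 110
No further shutdowns.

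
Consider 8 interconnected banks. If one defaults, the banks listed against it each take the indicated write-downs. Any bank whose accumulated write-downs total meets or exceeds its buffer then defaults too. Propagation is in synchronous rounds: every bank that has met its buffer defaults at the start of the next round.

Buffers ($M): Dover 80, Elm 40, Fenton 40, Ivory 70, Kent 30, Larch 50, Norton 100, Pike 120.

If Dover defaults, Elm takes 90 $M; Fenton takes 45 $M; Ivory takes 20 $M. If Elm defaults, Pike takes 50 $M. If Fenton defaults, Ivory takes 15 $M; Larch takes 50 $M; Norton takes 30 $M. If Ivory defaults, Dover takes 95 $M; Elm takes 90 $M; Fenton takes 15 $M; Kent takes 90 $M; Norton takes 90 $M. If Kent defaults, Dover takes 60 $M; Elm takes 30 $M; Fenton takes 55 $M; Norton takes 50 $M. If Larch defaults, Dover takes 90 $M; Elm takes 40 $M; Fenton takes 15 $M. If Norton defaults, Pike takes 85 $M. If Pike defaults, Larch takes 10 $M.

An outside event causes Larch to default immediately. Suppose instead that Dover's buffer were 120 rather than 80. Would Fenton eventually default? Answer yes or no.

no

With Dover's buffer at 120:
Round 1 — Larch defaults (initial).
  Dover: +90 → 90 < 120
  Elm: +40 → 40 ≥ 40
  Fenton: +15 → 15 < 40
Round 2 — Elm defaults.
  Pike: +50 → 50 < 120
No further defaults.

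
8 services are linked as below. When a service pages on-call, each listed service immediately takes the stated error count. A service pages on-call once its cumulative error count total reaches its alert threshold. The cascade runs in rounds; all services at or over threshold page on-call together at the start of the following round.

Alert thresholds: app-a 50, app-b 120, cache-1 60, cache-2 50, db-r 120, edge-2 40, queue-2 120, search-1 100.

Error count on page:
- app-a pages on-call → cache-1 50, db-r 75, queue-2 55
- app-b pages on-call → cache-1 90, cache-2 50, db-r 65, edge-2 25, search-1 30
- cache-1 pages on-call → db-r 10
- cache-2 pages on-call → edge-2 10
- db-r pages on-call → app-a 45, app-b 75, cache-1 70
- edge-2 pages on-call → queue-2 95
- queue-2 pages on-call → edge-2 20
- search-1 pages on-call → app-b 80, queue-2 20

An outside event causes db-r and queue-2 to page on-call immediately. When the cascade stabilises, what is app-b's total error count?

75

Round 1 — db-r, queue-2 page on-call (initial).
  app-a: +45 → 45 < 50
  app-b: +75 → 75 < 120
  cache-1: +70 → 70 ≥ 60
  edge-2: +20 → 20 < 40
Round 2 — cache-1 pages on-call.
No further pages.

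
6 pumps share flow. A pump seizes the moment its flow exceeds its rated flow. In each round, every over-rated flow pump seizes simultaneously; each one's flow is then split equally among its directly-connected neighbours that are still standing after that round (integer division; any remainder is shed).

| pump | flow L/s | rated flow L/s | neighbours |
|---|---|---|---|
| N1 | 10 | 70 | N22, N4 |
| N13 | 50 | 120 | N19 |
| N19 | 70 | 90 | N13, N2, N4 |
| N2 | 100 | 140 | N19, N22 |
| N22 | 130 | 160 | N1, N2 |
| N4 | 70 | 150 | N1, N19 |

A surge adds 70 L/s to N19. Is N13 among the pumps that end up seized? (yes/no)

no

Round 1 — N19 at 140 > 90. N19 seizes.
  N19 sheds 140 L/s to N13, N2, N4: 46 each (2 lost).
    N13: 50+46 = 96 ≤ 120
    N2: 100+46 = 146 > 140
    N4: 70+46 = 116 ≤ 150
Round 2 — N2 seizes.
  N2 sheds 146 L/s to N22: 146 each.
    N22: 130+146 = 276 > 160
Round 3 — N22 seizes.
  N22 sheds 276 L/s to N1: 276 each.
    N1: 10+276 = 286 > 70
Round 4 — N1 seizes.
  N1 sheds 286 L/s to N4: 286 each.
    N4: 116+286 = 402 > 150
Round 5 — N4 seizes.
  N4 sheds 402 L/s: no online neighbours, lost.
No further seizures.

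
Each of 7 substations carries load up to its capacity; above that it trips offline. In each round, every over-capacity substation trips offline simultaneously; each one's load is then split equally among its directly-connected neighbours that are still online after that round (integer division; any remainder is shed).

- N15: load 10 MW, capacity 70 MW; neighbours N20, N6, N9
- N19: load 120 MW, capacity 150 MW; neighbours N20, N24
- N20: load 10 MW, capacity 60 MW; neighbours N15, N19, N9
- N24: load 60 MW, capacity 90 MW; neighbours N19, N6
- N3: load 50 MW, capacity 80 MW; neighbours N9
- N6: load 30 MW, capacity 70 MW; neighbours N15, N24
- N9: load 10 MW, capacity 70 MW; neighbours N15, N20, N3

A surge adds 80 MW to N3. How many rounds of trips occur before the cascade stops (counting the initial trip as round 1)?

5

Round 1 — N3 at 130 > 80. N3 trips offline.
  N3 sheds 130 MW to N9: 130 each.
    N9: 10+130 = 140 > 70
Round 2 — N9 trips offline.
  N9 sheds 140 MW to N15, N20: 70 each.
    N15: 10+70 = 80 > 70
    N20: 10+70 = 80 > 60
Round 3 — N15, N20 trip offline.
  N15 sheds 80 MW to N6: 80 each.
    N6: 30+80 = 110 > 70
  N20 sheds 80 MW to N19: 80 each.
    N19: 120+80 = 200 > 150
Round 4 — N19, N6 trip offline.
  N19 sheds 200 MW to N24: 200 each.
    N24: 60+200 = 260 > 90
  N6 sheds 110 MW to N24: 110 each.
    N24: 260+110 = 370 > 90
Round 5 — N24 trips offline.
  N24 sheds 370 MW: no online neighbours, lost.
No further trips.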